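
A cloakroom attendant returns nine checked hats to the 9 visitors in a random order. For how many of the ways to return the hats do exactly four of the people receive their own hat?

5544

Choose which 4 of the 9 are fixed: C(9,4) = 126.
The remaining 5 must be deranged: !5 = 44.
Total: 126 × 44 = 5544.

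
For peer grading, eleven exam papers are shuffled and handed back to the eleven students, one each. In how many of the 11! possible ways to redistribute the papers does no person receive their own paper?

!11 is the nearest integer to 11!/e.
11! = 39916800, and 39916800/e ≈ 14684570.08, so !11 = 14684570.

14684570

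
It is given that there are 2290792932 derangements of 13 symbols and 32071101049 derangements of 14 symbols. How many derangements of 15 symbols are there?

481066515734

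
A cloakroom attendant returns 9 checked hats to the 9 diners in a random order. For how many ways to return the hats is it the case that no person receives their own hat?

Use !n = (n-1)(!(n-1) + !(n-2)).
!9 = 8·(14833 + 1854) = 8·16687 = 133496

133496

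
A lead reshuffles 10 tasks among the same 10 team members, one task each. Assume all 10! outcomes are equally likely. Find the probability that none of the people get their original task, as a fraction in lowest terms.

Favorable outcomes: !10 = 1334961.
Total outcomes: 10! = 3628800.
Probability = 1334961/3628800 = 16481/44800.

16481/44800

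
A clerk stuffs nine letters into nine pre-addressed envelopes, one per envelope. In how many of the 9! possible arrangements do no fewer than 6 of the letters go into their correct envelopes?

205

Sum C(9,i)·!(9-i) for i = 6..9:
  i=6: C(9,6)·!3 = 84·2 = 168
  i=7: C(9,7)·!2 = 36·1 = 36
  i=8: C(9,8)·!1 = 9·0 = 0
  i=9: C(9,9)·!0 = 1·1 = 1
Total = 205.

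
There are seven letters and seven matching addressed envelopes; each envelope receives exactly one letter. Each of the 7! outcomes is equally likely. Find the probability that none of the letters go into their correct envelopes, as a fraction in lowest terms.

103/280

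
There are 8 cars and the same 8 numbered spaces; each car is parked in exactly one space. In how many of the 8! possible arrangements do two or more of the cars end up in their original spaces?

10655

# with exactly i fixed is C(8,i)·!(8-i); sum over i=2..8:
  i=2: C(8,2)·!6 = 28·265 = 7420
  i=3: C(8,3)·!5 = 56·44 = 2464
  i=4: C(8,4)·!4 = 70·9 = 630
  i=5: C(8,5)·!3 = 56·2 = 112
  i=6: C(8,6)·!2 = 28·1 = 28
  i=7: C(8,7)·!1 = 8·0 = 0
  i=8: C(8,8)·!0 = 1·1 = 1
Total = 10655.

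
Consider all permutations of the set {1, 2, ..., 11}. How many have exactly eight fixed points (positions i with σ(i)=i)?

330

Pick the 8 fixed positions: C(11,8) = 165 ways.
The remaining 3 must be deranged: !3 = 2.
Total: 165 × 2 = 330.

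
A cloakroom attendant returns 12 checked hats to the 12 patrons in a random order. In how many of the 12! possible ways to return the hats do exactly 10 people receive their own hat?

66

Choose which 10 of the 12 are fixed: C(12,10) = 66.
The remaining 2 must be deranged: !2 = 1.
Total: 66 × 1 = 66.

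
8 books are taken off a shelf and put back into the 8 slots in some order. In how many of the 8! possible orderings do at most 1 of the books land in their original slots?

29665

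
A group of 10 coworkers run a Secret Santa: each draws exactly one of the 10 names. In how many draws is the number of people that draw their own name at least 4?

68914

Sum C(10,i)·!(10-i) for i = 4..10:
  i=4: C(10,4)·!6 = 210·265 = 55650
  i=5: C(10,5)·!5 = 252·44 = 11088
  i=6: C(10,6)·!4 = 210·9 = 1890
  i=7: C(10,7)·!3 = 120·2 = 240
  i=8: C(10,8)·!2 = 45·1 = 45
  i=9: C(10,9)·!1 = 10·0 = 0
  i=10: C(10,10)·!0 = 1·1 = 1
Total = 68914.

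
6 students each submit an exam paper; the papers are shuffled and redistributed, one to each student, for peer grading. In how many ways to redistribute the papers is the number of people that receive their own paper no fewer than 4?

Sum C(6,i)·!(6-i) for i = 4..6:
  i=4: C(6,4)·!2 = 15·1 = 15
  i=5: C(6,5)·!1 = 6·0 = 0
  i=6: C(6,6)·!0 = 1·1 = 1
Total = 16.

16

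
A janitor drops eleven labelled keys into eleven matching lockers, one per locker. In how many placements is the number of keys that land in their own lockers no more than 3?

39158866

Sum C(11,i)·!(11-i) for i = 0..3:
  i=0: C(11,0)·!11 = 1·14684570 = 14684570
  i=1: C(11,1)·!10 = 11·1334961 = 14684571
  i=2: C(11,2)·!9 = 55·133496 = 7342280
  i=3: C(11,3)·!8 = 165·14833 = 2447445
Total = 39158866.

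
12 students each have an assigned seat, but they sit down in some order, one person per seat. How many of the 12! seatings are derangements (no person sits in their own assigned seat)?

The number of derangements of 12 is !12 = Σ_{k=0}^{12} (-1)^k·12!/k!
= 12! - 12!/1! + 12!/2! - 12!/3! + 12!/4! - 12!/5! + 12!/6! - 12!/7! + 12!/8! - 12!/9! + 12!/10! - 12!/11! + 12!/12!
= 479001600 - 479001600 + 239500800 - 79833600 + 19958400 - 3991680 + 665280 - 95040 + 11880 - 1320 + 132 - 12 + 1
= 176214841

176214841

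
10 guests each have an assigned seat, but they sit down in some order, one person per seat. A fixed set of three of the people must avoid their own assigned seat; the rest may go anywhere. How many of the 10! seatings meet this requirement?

2656080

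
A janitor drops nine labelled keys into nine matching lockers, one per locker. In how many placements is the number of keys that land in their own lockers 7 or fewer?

362879

# with exactly i fixed is C(9,i)·!(9-i); sum over i=0..7:
  i=0: C(9,0)·!9 = 1·133496 = 133496
  i=1: C(9,1)·!8 = 9·14833 = 133497
  i=2: C(9,2)·!7 = 36·1854 = 66744
  i=3: C(9,3)·!6 = 84·265 = 22260
  i=4: C(9,4)·!5 = 126·44 = 5544
  i=5: C(9,5)·!4 = 126·9 = 1134
  i=6: C(9,6)·!3 = 84·2 = 168
  i=7: C(9,7)·!2 = 36·1 = 36
Total = 362879.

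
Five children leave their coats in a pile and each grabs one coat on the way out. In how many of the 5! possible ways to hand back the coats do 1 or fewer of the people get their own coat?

Sum C(5,i)·!(5-i) for i = 0..1:
  i=0: C(5,0)·!5 = 1·44 = 44
  i=1: C(5,1)·!4 = 5·9 = 45
Total = 89.

89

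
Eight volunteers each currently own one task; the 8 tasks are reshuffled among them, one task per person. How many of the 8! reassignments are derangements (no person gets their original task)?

By inclusion-exclusion, !8 = Σ (-1)^k · 8!/k! for k=0..8
= 8! - 8!/1! + 8!/2! - 8!/3! + 8!/4! - 8!/5! + 8!/6! - 8!/7! + 8!/8!
= 40320 - 40320 + 20160 - 6720 + 1680 - 336 + 56 - 8 + 1
= 14833

14833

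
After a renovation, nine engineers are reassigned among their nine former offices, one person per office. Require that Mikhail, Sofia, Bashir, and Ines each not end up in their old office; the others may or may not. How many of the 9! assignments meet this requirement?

229080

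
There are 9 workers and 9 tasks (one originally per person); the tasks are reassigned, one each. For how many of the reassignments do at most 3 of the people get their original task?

355997

# with exactly i fixed is C(9,i)·!(9-i); sum over i=0..3:
  i=0: C(9,0)·!9 = 1·133496 = 133496
  i=1: C(9,1)·!8 = 9·14833 = 133497
  i=2: C(9,2)·!7 = 36·1854 = 66744
  i=3: C(9,3)·!6 = 84·265 = 22260
Total = 355997.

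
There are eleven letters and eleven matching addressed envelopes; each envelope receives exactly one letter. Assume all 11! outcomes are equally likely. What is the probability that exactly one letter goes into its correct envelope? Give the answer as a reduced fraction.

Favorable outcomes: C(11,1)·!10 = 11·1334961 = 14684571.
Total outcomes: 11! = 39916800.
Probability = 14684571/39916800 = 16481/44800.

16481/44800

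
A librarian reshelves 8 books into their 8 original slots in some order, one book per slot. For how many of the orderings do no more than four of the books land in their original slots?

40179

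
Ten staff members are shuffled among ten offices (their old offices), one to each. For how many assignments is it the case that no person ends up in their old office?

The subfactorial !10 = [10!/e] (nearest integer).
10! = 3628800, and 3628800/e ≈ 1334960.92, so !10 = 1334961.

1334961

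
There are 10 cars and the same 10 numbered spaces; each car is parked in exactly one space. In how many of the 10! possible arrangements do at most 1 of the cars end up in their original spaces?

# with exactly i fixed is C(10,i)·!(10-i); sum over i=0..1:
  i=0: C(10,0)·!10 = 1·1334961 = 1334961
  i=1: C(10,1)·!9 = 10·133496 = 1334960
Total = 2669921.

2669921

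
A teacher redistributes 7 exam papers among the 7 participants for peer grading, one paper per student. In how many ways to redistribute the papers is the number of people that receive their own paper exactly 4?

70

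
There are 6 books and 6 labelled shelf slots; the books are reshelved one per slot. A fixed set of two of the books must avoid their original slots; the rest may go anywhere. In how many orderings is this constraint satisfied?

504

Inclusion-exclusion on the 2 forbidden self-matches:
Σ_{j=0}^{2} (-1)^j C(2,j)(6-j)!
= C(2,0)·6! - C(2,1)·5! + C(2,2)·4!
= 720 - 240 + 24
= 504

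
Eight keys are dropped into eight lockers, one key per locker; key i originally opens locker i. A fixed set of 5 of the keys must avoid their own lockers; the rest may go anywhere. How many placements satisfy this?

21234

Let A_j be the event that the j-th constrained one is fixed. By inclusion-exclusion over the 5 events:
Σ_{j=0}^{5} (-1)^j C(5,j)(8-j)!
= C(5,0)·8! - C(5,1)·7! + C(5,2)·6! - C(5,3)·5! + C(5,4)·4! - C(5,5)·3!
= 40320 - 25200 + 7200 - 1200 + 120 - 6
= 21234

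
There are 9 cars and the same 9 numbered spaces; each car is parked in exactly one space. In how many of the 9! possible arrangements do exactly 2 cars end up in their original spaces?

Pick the 2 fixed positions: C(9,2) = 36 ways.
The other 7 form a derangement: !7 = 1854.
Total: 36 × 1854 = 66744.

66744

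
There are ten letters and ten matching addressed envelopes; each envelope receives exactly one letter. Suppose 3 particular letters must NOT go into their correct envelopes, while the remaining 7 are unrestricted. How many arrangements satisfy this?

Inclusion-exclusion on the 3 forbidden self-matches:
Σ_{j=0}^{3} (-1)^j C(3,j)(10-j)!
= C(3,0)·10! - C(3,1)·9! + C(3,2)·8! - C(3,3)·7!
= 3628800 - 1088640 + 120960 - 5040
= 2656080

2656080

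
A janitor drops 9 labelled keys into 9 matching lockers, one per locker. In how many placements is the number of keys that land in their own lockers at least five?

1339

# with exactly i fixed is C(9,i)·!(9-i); sum over i=5..9:
  i=5: C(9,5)·!4 = 126·9 = 1134
  i=6: C(9,6)·!3 = 84·2 = 168
  i=7: C(9,7)·!2 = 36·1 = 36
  i=8: C(9,8)·!1 = 9·0 = 0
  i=9: C(9,9)·!0 = 1·1 = 1
Total = 1339.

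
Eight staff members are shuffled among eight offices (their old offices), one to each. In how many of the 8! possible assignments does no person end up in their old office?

14833

The number of derangements of 8 is !8 = Σ_{k=0}^{8} (-1)^k·8!/k!
= 8! - 8!/1! + 8!/2! - 8!/3! + 8!/4! - 8!/5! + 8!/6! - 8!/7! + 8!/8!
= 40320 - 40320 + 20160 - 6720 + 1680 - 336 + 56 - 8 + 1
= 14833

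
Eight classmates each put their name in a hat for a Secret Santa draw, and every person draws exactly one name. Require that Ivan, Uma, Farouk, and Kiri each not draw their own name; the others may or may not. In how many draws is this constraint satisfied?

24024

Let A_j be the event that the j-th constrained one is fixed. By inclusion-exclusion over the 4 events:
Σ_{j=0}^{4} (-1)^j C(4,j)(8-j)!
= C(4,0)·8! - C(4,1)·7! + C(4,2)·6! - C(4,3)·5! + C(4,4)·4!
= 40320 - 20160 + 4320 - 480 + 24
= 24024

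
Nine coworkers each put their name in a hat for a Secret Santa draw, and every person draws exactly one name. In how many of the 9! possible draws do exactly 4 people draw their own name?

5544

Pick the 4 fixed positions: C(9,4) = 126 ways.
The remaining 5 must be deranged: !5 = 44.
Total: 126 × 44 = 5544.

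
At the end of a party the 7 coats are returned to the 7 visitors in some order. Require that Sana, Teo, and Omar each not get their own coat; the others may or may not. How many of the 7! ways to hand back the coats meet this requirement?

3216

Let A_j be the event that the j-th constrained one is fixed. By inclusion-exclusion over the 3 events:
Σ_{j=0}^{3} (-1)^j C(3,j)(7-j)!
= C(3,0)·7! - C(3,1)·6! + C(3,2)·5! - C(3,3)·4!
= 5040 - 2160 + 360 - 24
= 3216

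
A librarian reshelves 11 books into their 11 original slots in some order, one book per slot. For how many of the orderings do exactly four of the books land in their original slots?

611820

Choose which 4 of the 11 are fixed: C(11,4) = 330.
The remaining 7 must be deranged: !7 = 1854.
Total: 330 × 1854 = 611820.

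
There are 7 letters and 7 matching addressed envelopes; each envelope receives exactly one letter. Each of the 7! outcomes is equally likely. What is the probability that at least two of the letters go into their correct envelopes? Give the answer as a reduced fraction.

1331/5040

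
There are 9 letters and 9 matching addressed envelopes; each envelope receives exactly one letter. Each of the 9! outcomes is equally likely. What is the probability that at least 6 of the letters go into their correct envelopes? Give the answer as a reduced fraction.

41/72576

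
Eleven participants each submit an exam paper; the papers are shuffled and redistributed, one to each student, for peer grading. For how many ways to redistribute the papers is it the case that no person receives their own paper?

14684570

!11 = 11! · Σ_{k=0}^{11} (-1)^k/k!
= 11! - 11!/1! + 11!/2! - 11!/3! + 11!/4! - 11!/5! + 11!/6! - 11!/7! + 11!/8! - 11!/9! + 11!/10! - 11!/11!
= 39916800 - 39916800 + 19958400 - 6652800 + 1663200 - 332640 + 55440 - 7920 + 990 - 110 + 11 - 1
= 14684570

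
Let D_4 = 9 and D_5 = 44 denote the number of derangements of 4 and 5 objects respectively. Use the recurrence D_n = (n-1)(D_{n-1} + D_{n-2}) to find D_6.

D_6 = (6-1)·(D_5 + D_4) = 5·(44 + 9) = 5·53 = 265.

265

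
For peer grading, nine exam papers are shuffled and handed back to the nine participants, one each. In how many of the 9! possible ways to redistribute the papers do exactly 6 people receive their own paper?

168

Pick the 6 fixed positions: C(9,6) = 84 ways.
The other 3 form a derangement: !3 = 2.
Total: 84 × 2 = 168.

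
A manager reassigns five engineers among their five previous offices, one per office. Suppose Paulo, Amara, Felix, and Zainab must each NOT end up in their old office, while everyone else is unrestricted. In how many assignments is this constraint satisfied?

Inclusion-exclusion on the 4 forbidden self-matches:
Σ_{j=0}^{4} (-1)^j C(4,j)(5-j)!
= C(4,0)·5! - C(4,1)·4! + C(4,2)·3! - C(4,3)·2! + C(4,4)·1!
= 120 - 96 + 36 - 8 + 1
= 53

53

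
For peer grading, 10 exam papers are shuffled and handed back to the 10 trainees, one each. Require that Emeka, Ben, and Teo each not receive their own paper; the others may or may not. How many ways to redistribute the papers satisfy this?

2656080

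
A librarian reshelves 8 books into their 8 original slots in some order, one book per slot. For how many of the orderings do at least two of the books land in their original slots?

# with exactly i fixed is C(8,i)·!(8-i); sum over i=2..8:
  i=2: C(8,2)·!6 = 28·265 = 7420
  i=3: C(8,3)·!5 = 56·44 = 2464
  i=4: C(8,4)·!4 = 70·9 = 630
  i=5: C(8,5)·!3 = 56·2 = 112
  i=6: C(8,6)·!2 = 28·1 = 28
  i=7: C(8,7)·!1 = 8·0 = 0
  i=8: C(8,8)·!0 = 1·1 = 1
Total = 10655.

10655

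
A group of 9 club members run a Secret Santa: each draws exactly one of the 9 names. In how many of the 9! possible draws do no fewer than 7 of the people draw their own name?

37

Sum C(9,i)·!(9-i) for i = 7..9:
  i=7: C(9,7)·!2 = 36·1 = 36
  i=8: C(9,8)·!1 = 9·0 = 0
  i=9: C(9,9)·!0 = 1·1 = 1
Total = 37.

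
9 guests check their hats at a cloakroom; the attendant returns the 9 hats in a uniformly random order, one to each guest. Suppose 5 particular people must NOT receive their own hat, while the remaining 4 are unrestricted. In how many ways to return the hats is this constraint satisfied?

Inclusion-exclusion on the 5 forbidden self-matches:
Σ_{j=0}^{5} (-1)^j C(5,j)(9-j)!
= C(5,0)·9! - C(5,1)·8! + C(5,2)·7! - C(5,3)·6! + C(5,4)·5! - C(5,5)·4!
= 362880 - 201600 + 50400 - 7200 + 600 - 24
= 205056

205056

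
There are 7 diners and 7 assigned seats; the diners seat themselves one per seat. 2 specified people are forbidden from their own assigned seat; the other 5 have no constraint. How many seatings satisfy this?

Let A_j be the event that the j-th constrained one is fixed. By inclusion-exclusion over the 2 events:
Σ_{j=0}^{2} (-1)^j C(2,j)(7-j)!
= C(2,0)·7! - C(2,1)·6! + C(2,2)·5!
= 5040 - 1440 + 120
= 3720

3720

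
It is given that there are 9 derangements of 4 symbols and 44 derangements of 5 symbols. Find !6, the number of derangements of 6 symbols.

265

!6 = (6-1)·(!5 + !4) = 5·(44 + 9) = 5·53 = 265.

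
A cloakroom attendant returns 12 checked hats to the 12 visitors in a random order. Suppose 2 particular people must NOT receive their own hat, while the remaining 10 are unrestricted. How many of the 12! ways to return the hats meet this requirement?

402796800

Let A_j be the event that the j-th constrained one is fixed. By inclusion-exclusion over the 2 events:
Σ_{j=0}^{2} (-1)^j C(2,j)(12-j)!
= C(2,0)·12! - C(2,1)·11! + C(2,2)·10!
= 479001600 - 79833600 + 3628800
= 402796800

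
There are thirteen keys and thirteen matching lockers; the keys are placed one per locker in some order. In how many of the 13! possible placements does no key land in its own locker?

The subfactorial !13 = [13!/e] (nearest integer).
13! = 6227020800, and 6227020800/e ≈ 2290792932.07, so !13 = 2290792932.

2290792932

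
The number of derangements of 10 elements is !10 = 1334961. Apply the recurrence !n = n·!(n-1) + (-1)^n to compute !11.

!11 = 11·1334961 - 1 = 14684570.

14684570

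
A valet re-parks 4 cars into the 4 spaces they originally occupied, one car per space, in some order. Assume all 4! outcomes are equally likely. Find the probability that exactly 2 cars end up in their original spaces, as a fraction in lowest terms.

1/4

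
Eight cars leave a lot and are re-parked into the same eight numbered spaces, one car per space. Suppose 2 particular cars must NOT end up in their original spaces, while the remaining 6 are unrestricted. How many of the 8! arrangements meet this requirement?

30960

Inclusion-exclusion on the 2 forbidden self-matches:
Σ_{j=0}^{2} (-1)^j C(2,j)(8-j)!
= C(2,0)·8! - C(2,1)·7! + C(2,2)·6!
= 40320 - 10080 + 720
= 30960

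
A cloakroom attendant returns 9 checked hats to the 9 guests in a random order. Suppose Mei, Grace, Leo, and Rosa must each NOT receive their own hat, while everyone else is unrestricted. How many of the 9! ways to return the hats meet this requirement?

Inclusion-exclusion on the 4 forbidden self-matches:
Σ_{j=0}^{4} (-1)^j C(4,j)(9-j)!
= C(4,0)·9! - C(4,1)·8! + C(4,2)·7! - C(4,3)·6! + C(4,4)·5!
= 362880 - 161280 + 30240 - 2880 + 120
= 229080

229080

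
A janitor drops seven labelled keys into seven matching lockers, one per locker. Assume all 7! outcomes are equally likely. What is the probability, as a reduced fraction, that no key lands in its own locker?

103/280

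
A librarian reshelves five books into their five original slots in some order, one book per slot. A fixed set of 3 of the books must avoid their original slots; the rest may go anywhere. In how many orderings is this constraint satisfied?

64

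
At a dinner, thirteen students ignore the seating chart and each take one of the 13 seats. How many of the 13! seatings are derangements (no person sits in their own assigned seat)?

2290792932

The subfactorial !13 = [13!/e] (nearest integer).
13! = 6227020800, and 6227020800/e ≈ 2290792932.07, so !13 = 2290792932.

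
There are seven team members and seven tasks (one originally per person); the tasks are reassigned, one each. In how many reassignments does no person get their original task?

1854

The number of derangements of 7 is !7 = Σ_{k=0}^{7} (-1)^k·7!/k!
= 7! - 7!/1! + 7!/2! - 7!/3! + 7!/4! - 7!/5! + 7!/6! - 7!/7!
= 5040 - 5040 + 2520 - 840 + 210 - 42 + 7 - 1
= 1854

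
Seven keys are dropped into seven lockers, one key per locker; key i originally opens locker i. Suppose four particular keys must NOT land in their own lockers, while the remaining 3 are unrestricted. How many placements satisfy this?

Let A_j be the event that the j-th constrained one is fixed. By inclusion-exclusion over the 4 events:
Σ_{j=0}^{4} (-1)^j C(4,j)(7-j)!
= C(4,0)·7! - C(4,1)·6! + C(4,2)·5! - C(4,3)·4! + C(4,4)·3!
= 5040 - 2880 + 720 - 96 + 6
= 2790

2790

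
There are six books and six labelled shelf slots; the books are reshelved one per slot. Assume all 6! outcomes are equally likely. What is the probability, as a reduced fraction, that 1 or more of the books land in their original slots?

Favorable outcomes: Σ_{i≥1} C(6,i)·!(6-i) = 6·44 + 15·9 + 20·2 + 15·1 + 6·0 + 1·1 = 455.
Total outcomes: 6! = 720.
Probability = 455/720 = 91/144.

91/144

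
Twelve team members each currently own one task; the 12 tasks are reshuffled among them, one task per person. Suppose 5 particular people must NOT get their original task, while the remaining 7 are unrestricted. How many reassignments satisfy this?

Inclusion-exclusion on the 5 forbidden self-matches:
Σ_{j=0}^{5} (-1)^j C(5,j)(12-j)!
= C(5,0)·12! - C(5,1)·11! + C(5,2)·10! - C(5,3)·9! + C(5,4)·8! - C(5,5)·7!
= 479001600 - 199584000 + 36288000 - 3628800 + 201600 - 5040
= 312273360

312273360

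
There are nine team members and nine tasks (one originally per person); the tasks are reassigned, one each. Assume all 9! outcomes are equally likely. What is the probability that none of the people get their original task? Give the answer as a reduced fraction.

Favorable outcomes: !9 = 133496.
Total outcomes: 9! = 362880.
Probability = 133496/362880 = 16687/45360.

16687/45360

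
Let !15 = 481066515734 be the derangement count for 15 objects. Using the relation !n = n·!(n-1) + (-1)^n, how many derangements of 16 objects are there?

!16 = 16·481066515734 + 1 = 7697064251745.

7697064251745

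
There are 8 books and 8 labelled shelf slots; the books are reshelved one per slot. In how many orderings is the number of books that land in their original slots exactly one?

Pick the single fixed position: C(8,1) = 8 ways.
The remaining 7 must be deranged: !7 = 1854.
Total: 8 × 1854 = 14832.

14832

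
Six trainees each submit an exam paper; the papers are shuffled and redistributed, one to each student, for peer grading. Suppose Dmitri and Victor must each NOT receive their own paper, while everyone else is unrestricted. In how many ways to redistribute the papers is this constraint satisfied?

504

Inclusion-exclusion on the 2 forbidden self-matches:
Σ_{j=0}^{2} (-1)^j C(2,j)(6-j)!
= C(2,0)·6! - C(2,1)·5! + C(2,2)·4!
= 720 - 240 + 24
= 504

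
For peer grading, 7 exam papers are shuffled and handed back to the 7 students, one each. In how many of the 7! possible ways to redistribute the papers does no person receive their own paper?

The subfactorial !7 = [7!/e] (nearest integer).
7! = 5040, and 5040/e ≈ 1854.11, so !7 = 1854.

1854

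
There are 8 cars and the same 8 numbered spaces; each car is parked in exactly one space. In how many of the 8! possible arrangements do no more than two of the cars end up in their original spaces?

# with exactly i fixed is C(8,i)·!(8-i); sum over i=0..2:
  i=0: C(8,0)·!8 = 1·14833 = 14833
  i=1: C(8,1)·!7 = 8·1854 = 14832
  i=2: C(8,2)·!6 = 28·265 = 7420
Total = 37085.

37085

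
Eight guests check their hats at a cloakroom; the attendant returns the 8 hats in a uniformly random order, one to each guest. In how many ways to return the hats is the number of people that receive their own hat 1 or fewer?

29665

# with exactly i fixed is C(8,i)·!(8-i); sum over i=0..1:
  i=0: C(8,0)·!8 = 1·14833 = 14833
  i=1: C(8,1)·!7 = 8·1854 = 14832
Total = 29665.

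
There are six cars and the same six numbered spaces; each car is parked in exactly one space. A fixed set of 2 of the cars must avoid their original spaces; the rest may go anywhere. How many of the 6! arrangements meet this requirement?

504

Let A_j be the event that the j-th constrained one is fixed. By inclusion-exclusion over the 2 events:
Σ_{j=0}^{2} (-1)^j C(2,j)(6-j)!
= C(2,0)·6! - C(2,1)·5! + C(2,2)·4!
= 720 - 240 + 24
= 504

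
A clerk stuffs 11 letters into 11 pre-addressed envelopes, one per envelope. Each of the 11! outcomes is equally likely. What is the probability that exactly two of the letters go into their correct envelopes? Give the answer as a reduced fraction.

16687/90720

Favorable outcomes: C(11,2)·!9 = 55·133496 = 7342280.
Total outcomes: 11! = 39916800.
Probability = 7342280/39916800 = 16687/90720.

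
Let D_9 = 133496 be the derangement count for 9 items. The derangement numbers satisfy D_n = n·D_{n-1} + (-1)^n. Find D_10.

1334961

D_10 = 10·133496 + 1 = 1334961.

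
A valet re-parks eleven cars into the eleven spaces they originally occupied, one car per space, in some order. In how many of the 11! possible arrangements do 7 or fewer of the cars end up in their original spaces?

39916414

# with exactly i fixed is C(11,i)·!(11-i); sum over i=0..7:
  i=0: C(11,0)·!11 = 1·14684570 = 14684570
  i=1: C(11,1)·!10 = 11·1334961 = 14684571
  i=2: C(11,2)·!9 = 55·133496 = 7342280
  i=3: C(11,3)·!8 = 165·14833 = 2447445
  i=4: C(11,4)·!7 = 330·1854 = 611820
  i=5: C(11,5)·!6 = 462·265 = 122430
  i=6: C(11,6)·!5 = 462·44 = 20328
  i=7: C(11,7)·!4 = 330·9 = 2970
Total = 39916414.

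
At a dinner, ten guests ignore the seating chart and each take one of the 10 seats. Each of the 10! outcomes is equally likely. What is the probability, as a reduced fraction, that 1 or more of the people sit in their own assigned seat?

Favorable outcomes: Σ_{i≥1} C(10,i)·!(10-i) = 10·133496 + 45·14833 + 120·1854 + 210·265 + 252·44 + 210·9 + 120·2 + 45·1 + 10·0 + 1·1 = 2293839.
Total outcomes: 10! = 3628800.
Probability = 2293839/3628800 = 28319/44800.

28319/44800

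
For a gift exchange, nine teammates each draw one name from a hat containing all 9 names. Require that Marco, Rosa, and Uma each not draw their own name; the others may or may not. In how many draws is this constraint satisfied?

256320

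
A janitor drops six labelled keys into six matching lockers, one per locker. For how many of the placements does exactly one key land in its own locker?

264

Choose which one of the 6 is fixed: C(6,1) = 6.
The remaining 5 must be deranged: !5 = 44.
Total: 6 × 44 = 264.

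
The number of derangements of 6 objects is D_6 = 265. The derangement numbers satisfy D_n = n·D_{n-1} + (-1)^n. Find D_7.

D_7 = 7·265 - 1 = 1854.

1854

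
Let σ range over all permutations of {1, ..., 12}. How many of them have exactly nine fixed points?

Choose which 9 of the 12 are fixed: C(12,9) = 220.
The remaining 3 must be deranged: !3 = 2.
Total: 220 × 2 = 440.

440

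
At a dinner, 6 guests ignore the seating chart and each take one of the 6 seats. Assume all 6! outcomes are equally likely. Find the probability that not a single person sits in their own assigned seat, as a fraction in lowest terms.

Favorable outcomes: !6 = 265.
Total outcomes: 6! = 720.
Probability = 265/720 = 53/144.

53/144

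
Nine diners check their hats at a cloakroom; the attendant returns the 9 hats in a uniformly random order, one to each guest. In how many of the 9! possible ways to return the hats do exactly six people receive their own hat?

Choose which 6 of the 9 are fixed: C(9,6) = 84.
The remaining 3 must be deranged: !3 = 2.
Total: 84 × 2 = 168.

168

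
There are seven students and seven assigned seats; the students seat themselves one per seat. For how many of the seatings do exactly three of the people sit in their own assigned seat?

315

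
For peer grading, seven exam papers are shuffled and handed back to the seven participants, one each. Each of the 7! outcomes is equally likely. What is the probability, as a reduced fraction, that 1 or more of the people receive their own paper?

Favorable outcomes: Σ_{i≥1} C(7,i)·!(7-i) = 7·265 + 21·44 + 35·9 + 35·2 + 21·1 + 7·0 + 1·1 = 3186.
Total outcomes: 7! = 5040.
Probability = 3186/5040 = 177/280.

177/280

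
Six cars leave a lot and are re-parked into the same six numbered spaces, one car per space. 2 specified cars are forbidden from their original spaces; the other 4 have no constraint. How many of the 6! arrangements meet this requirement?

504

Inclusion-exclusion on the 2 forbidden self-matches:
Σ_{j=0}^{2} (-1)^j C(2,j)(6-j)!
= C(2,0)·6! - C(2,1)·5! + C(2,2)·4!
= 720 - 240 + 24
= 504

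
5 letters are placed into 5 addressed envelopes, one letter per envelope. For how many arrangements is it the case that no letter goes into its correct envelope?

44

Recurrence: !5 = 5·!4 + (-1)^5.
!5 = 5·9 - 1 = 44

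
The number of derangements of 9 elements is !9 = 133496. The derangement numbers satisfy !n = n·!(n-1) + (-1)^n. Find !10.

1334961

!10 = 10·133496 + 1 = 1334961.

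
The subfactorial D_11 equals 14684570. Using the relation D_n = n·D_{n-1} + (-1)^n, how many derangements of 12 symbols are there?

D_12 = 12·14684570 + 1 = 176214841.

176214841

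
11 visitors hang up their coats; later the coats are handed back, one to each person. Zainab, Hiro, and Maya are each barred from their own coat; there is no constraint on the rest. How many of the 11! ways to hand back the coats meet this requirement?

30078720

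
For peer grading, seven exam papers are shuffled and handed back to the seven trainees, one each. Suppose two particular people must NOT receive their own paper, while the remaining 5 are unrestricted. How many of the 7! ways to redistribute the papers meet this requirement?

3720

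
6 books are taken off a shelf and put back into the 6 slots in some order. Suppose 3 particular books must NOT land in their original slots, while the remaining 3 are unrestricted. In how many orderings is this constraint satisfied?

Inclusion-exclusion on the 3 forbidden self-matches:
Σ_{j=0}^{3} (-1)^j C(3,j)(6-j)!
= C(3,0)·6! - C(3,1)·5! + C(3,2)·4! - C(3,3)·3!
= 720 - 360 + 72 - 6
= 426

426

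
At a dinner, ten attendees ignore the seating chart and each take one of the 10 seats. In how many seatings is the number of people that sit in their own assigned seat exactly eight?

45

Pick the 8 fixed positions: C(10,8) = 45 ways.
The remaining 2 must be deranged: !2 = 1.
Total: 45 × 1 = 45.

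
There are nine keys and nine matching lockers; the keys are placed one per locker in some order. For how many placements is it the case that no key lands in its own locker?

133496

By inclusion-exclusion, !9 = Σ (-1)^k · 9!/k! for k=0..9
= 9! - 9!/1! + 9!/2! - 9!/3! + 9!/4! - 9!/5! + 9!/6! - 9!/7! + 9!/8! - 9!/9!
= 362880 - 362880 + 181440 - 60480 + 15120 - 3024 + 504 - 72 + 9 - 1
= 133496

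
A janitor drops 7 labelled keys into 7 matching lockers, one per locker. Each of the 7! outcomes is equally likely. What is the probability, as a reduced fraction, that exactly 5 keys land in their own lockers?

1/240

Favorable outcomes: C(7,5)·!2 = 21·1 = 21.
Total outcomes: 7! = 5040.
Probability = 21/5040 = 1/240.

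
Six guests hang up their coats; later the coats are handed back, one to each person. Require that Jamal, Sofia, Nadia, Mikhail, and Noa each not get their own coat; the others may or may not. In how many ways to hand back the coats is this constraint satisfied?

Inclusion-exclusion on the 5 forbidden self-matches:
Σ_{j=0}^{5} (-1)^j C(5,j)(6-j)!
= C(5,0)·6! - C(5,1)·5! + C(5,2)·4! - C(5,3)·3! + C(5,4)·2! - C(5,5)·1!
= 720 - 600 + 240 - 60 + 10 - 1
= 309

309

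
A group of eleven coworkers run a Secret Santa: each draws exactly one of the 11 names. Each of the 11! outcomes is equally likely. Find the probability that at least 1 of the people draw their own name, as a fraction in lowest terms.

2523223/3991680

Favorable outcomes: Σ_{i≥1} C(11,i)·!(11-i) = 11·1334961 + 55·133496 + 165·14833 + 330·1854 + 462·265 + 462·44 + 330·9 + 165·2 + 55·1 + 11·0 + 1·1 = 25232230.
Total outcomes: 11! = 39916800.
Probability = 25232230/39916800 = 2523223/3991680.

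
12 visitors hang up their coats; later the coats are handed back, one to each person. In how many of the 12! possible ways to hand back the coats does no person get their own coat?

!12 is the nearest integer to 12!/e.
12! = 479001600, and 479001600/e ≈ 176214840.93, so !12 = 176214841.

176214841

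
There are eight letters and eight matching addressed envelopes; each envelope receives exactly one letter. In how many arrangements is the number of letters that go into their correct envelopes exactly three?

2464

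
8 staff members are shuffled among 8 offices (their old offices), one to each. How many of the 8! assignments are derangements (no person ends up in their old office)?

14833

Recurrence: !8 = 8·!7 + (-1)^8.
!8 = 8·1854 + 1 = 14833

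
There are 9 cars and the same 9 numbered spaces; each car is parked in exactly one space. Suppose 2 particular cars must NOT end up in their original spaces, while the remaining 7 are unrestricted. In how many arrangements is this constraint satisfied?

287280

Inclusion-exclusion on the 2 forbidden self-matches:
Σ_{j=0}^{2} (-1)^j C(2,j)(9-j)!
= C(2,0)·9! - C(2,1)·8! + C(2,2)·7!
= 362880 - 80640 + 5040
= 287280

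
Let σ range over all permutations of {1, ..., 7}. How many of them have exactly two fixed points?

924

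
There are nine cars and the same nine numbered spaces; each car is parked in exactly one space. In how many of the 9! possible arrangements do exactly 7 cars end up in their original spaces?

36

Pick the 7 fixed positions: C(9,7) = 36 ways.
The other 2 form a derangement: !2 = 1.
Total: 36 × 1 = 36.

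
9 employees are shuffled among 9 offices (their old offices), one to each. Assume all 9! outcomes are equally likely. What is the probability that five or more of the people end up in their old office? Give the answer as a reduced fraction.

Favorable outcomes: Σ_{i≥5} C(9,i)·!(9-i) = 126·9 + 84·2 + 36·1 + 9·0 + 1·1 = 1339.
Total outcomes: 9! = 362880.
Probability = 1339/362880 = 1339/362880.

1339/362880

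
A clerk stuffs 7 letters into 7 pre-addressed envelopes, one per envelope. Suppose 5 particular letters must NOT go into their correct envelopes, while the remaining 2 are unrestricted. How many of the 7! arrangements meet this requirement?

2428

Let A_j be the event that the j-th constrained one is fixed. By inclusion-exclusion over the 5 events:
Σ_{j=0}^{5} (-1)^j C(5,j)(7-j)!
= C(5,0)·7! - C(5,1)·6! + C(5,2)·5! - C(5,3)·4! + C(5,4)·3! - C(5,5)·2!
= 5040 - 3600 + 1200 - 240 + 30 - 2
= 2428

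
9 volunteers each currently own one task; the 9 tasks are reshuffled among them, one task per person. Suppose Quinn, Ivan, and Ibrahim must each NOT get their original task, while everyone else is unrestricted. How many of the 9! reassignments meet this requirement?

256320

Inclusion-exclusion on the 3 forbidden self-matches:
Σ_{j=0}^{3} (-1)^j C(3,j)(9-j)!
= C(3,0)·9! - C(3,1)·8! + C(3,2)·7! - C(3,3)·6!
= 362880 - 120960 + 15120 - 720
= 256320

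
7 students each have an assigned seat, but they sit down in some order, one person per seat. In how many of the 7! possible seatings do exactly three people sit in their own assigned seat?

Pick the 3 fixed positions: C(7,3) = 35 ways.
The other 4 form a derangement: !4 = 9.
Total: 35 × 9 = 315.

315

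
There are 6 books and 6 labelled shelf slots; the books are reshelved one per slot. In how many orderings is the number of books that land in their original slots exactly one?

Pick the single fixed position: C(6,1) = 6 ways.
The other 5 form a derangement: !5 = 44.
Total: 6 × 44 = 264.

264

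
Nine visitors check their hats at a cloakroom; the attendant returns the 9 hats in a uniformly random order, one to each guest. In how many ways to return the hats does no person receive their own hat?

133496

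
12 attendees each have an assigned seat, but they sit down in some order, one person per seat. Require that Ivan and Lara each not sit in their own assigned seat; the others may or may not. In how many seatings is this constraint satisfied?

Let A_j be the event that the j-th constrained one is fixed. By inclusion-exclusion over the 2 events:
Σ_{j=0}^{2} (-1)^j C(2,j)(12-j)!
= C(2,0)·12! - C(2,1)·11! + C(2,2)·10!
= 479001600 - 79833600 + 3628800
= 402796800

402796800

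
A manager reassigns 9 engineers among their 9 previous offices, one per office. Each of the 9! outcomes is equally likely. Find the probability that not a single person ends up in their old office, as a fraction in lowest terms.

Favorable outcomes: !9 = 133496.
Total outcomes: 9! = 362880.
Probability = 133496/362880 = 16687/45360.

16687/45360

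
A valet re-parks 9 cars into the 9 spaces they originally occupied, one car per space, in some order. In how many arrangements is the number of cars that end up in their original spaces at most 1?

Sum C(9,i)·!(9-i) for i = 0..1:
  i=0: C(9,0)·!9 = 1·133496 = 133496
  i=1: C(9,1)·!8 = 9·14833 = 133497
Total = 266993.

266993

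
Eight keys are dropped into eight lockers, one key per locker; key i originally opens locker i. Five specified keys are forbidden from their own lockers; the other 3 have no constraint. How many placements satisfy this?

21234

Inclusion-exclusion on the 5 forbidden self-matches:
Σ_{j=0}^{5} (-1)^j C(5,j)(8-j)!
= C(5,0)·8! - C(5,1)·7! + C(5,2)·6! - C(5,3)·5! + C(5,4)·4! - C(5,5)·3!
= 40320 - 25200 + 7200 - 1200 + 120 - 6
= 21234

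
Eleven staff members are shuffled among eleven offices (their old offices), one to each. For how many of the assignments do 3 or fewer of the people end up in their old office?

39158866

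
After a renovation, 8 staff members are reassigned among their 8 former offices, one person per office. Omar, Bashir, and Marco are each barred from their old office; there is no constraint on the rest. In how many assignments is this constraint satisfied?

Inclusion-exclusion on the 3 forbidden self-matches:
Σ_{j=0}^{3} (-1)^j C(3,j)(8-j)!
= C(3,0)·8! - C(3,1)·7! + C(3,2)·6! - C(3,3)·5!
= 40320 - 15120 + 2160 - 120
= 27240

27240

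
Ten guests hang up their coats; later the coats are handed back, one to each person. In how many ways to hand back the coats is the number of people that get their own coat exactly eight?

45

Pick the 8 fixed positions: C(10,8) = 45 ways.
The remaining 2 must be deranged: !2 = 1.
Total: 45 × 1 = 45.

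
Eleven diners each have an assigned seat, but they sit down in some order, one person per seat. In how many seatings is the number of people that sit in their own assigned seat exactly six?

20328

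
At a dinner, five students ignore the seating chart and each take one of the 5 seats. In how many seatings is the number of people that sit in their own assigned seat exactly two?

20

Pick the 2 fixed positions: C(5,2) = 10 ways.
The remaining 3 must be deranged: !3 = 2.
Total: 10 × 2 = 20.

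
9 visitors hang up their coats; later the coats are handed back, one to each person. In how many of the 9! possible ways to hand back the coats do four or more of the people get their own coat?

6883

Sum C(9,i)·!(9-i) for i = 4..9:
  i=4: C(9,4)·!5 = 126·44 = 5544
  i=5: C(9,5)·!4 = 126·9 = 1134
  i=6: C(9,6)·!3 = 84·2 = 168
  i=7: C(9,7)·!2 = 36·1 = 36
  i=8: C(9,8)·!1 = 9·0 = 0
  i=9: C(9,9)·!0 = 1·1 = 1
Total = 6883.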